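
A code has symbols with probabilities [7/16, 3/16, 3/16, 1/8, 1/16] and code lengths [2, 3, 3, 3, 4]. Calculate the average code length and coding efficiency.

Average length L = Σ p_i × l_i = 2.6250 bits
Entropy H = 2.0524 bits
Efficiency η = H/L × 100% = 78.19%


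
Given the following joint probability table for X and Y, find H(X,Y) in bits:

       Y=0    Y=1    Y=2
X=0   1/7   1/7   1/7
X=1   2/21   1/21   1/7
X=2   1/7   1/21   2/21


H(X,Y) = -Σ p(x,y) log₂ p(x,y)
  p(0,0)=1/7: -0.1429 × log₂(0.1429) = 0.4011
  p(0,1)=1/7: -0.1429 × log₂(0.1429) = 0.4011
  p(0,2)=1/7: -0.1429 × log₂(0.1429) = 0.4011
  p(1,0)=2/21: -0.0952 × log₂(0.0952) = 0.3231
  p(1,1)=1/21: -0.0476 × log₂(0.0476) = 0.2092
  p(1,2)=1/7: -0.1429 × log₂(0.1429) = 0.4011
  p(2,0)=1/7: -0.1429 × log₂(0.1429) = 0.4011
  p(2,1)=1/21: -0.0476 × log₂(0.0476) = 0.2092
  p(2,2)=2/21: -0.0952 × log₂(0.0952) = 0.3231
H(X,Y) = 3.0697 bits


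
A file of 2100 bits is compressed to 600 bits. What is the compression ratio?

Compression ratio = Original / Compressed
= 2100 / 600 = 3.50:1


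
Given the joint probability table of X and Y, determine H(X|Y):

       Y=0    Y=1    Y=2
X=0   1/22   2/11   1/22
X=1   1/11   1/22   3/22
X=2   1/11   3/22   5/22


H(X|Y) = Σ_y p(y) H(X|Y=y)
  p(Y=0) = 5/22, H(X|Y=0) = 1.5219
  p(Y=1) = 4/11, H(X|Y=1) = 1.4056
  p(Y=2) = 9/22, H(X|Y=2) = 1.3516
H(X|Y) = 0.2273×1.5219 + 0.3636×1.4056 + 0.4091×1.3516 = 1.4100 bits


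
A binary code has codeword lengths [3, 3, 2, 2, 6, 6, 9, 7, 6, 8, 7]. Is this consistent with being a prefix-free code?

Kraft inequality: Σ 2^(-l_i) ≤ 1 for prefix-free code
Calculating: 2^(-3) + 2^(-3) + 2^(-2) + 2^(-2) + 2^(-6) + 2^(-6) + 2^(-9) + 2^(-7) + 2^(-6) + 2^(-8) + 2^(-7)
= 0.125 + 0.125 + 0.25 + 0.25 + 0.015625 + 0.015625 + 0.001953125 + 0.0078125 + 0.015625 + 0.00390625 + 0.0078125
= 0.8184
Since 0.8184 ≤ 1, prefix-free code exists


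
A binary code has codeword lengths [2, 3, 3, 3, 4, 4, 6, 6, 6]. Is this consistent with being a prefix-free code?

Kraft inequality: Σ 2^(-l_i) ≤ 1 for prefix-free code
Calculating: 2^(-2) + 2^(-3) + 2^(-3) + 2^(-3) + 2^(-4) + 2^(-4) + 2^(-6) + 2^(-6) + 2^(-6)
= 0.25 + 0.125 + 0.125 + 0.125 + 0.0625 + 0.0625 + 0.015625 + 0.015625 + 0.015625
= 0.7969
Since 0.7969 ≤ 1, prefix-free code exists


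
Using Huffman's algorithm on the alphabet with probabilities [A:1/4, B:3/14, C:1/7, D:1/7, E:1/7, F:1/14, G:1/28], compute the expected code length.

Huffman tree construction:
Combine smallest probabilities repeatedly
Resulting codes:
  A: 01 (length 2)
  B: 00 (length 2)
  C: 101 (length 3)
  D: 110 (length 3)
  E: 111 (length 3)
  F: 1001 (length 4)
  G: 1000 (length 4)
Average length = Σ p(s) × length(s) = 2.6429 bits


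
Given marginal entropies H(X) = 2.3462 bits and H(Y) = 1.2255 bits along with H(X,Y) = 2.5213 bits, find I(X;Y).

I(X;Y) = H(X) + H(Y) - H(X,Y)
I(X;Y) = 2.3462 + 1.2255 - 2.5213 = 1.0504 bits


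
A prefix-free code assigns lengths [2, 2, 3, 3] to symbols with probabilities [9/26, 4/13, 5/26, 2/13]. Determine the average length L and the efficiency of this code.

Average length L = Σ p_i × l_i = 2.3462 bits
Entropy H = 1.9259 bits
Efficiency η = H/L × 100% = 82.09%


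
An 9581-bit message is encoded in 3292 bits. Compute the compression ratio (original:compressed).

Compression ratio = Original / Compressed
= 9581 / 3292 = 2.91:1


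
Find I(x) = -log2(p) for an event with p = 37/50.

Information content I(x) = -log₂(p(x))
I = -log₂(37/50) = -log₂(0.7400)
I = 0.4344 bits


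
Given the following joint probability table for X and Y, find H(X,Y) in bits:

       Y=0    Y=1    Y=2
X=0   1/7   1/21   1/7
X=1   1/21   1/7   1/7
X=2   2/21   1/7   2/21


H(X,Y) = -Σ p(x,y) log₂ p(x,y)
  p(0,0)=1/7: -0.1429 × log₂(0.1429) = 0.4011
  p(0,1)=1/21: -0.0476 × log₂(0.0476) = 0.2092
  p(0,2)=1/7: -0.1429 × log₂(0.1429) = 0.4011
  p(1,0)=1/21: -0.0476 × log₂(0.0476) = 0.2092
  p(1,1)=1/7: -0.1429 × log₂(0.1429) = 0.4011
  p(1,2)=1/7: -0.1429 × log₂(0.1429) = 0.4011
  p(2,0)=2/21: -0.0952 × log₂(0.0952) = 0.3231
  p(2,1)=1/7: -0.1429 × log₂(0.1429) = 0.4011
  p(2,2)=2/21: -0.0952 × log₂(0.0952) = 0.3231
H(X,Y) = 3.0697 bits


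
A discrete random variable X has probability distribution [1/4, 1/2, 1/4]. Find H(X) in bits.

H(X) = -Σ p(x) log₂ p(x)
  -1/4 × log₂(1/4) = 0.5000
  -1/2 × log₂(1/2) = 0.5000
  -1/4 × log₂(1/4) = 0.5000
H(X) = 1.5000 bits


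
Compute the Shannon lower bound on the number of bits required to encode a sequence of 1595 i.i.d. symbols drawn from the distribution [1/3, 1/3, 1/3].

Entropy H = 1.5850 bits/symbol
Minimum bits = H × n = 1.5850 × 1595
= 2528.02 bits


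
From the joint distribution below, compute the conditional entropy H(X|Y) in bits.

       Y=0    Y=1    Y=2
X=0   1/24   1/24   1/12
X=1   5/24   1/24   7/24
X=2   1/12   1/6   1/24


H(X|Y) = Σ_y p(y) H(X|Y=y)
  p(Y=0) = 1/3, H(X|Y=0) = 1.2988
  p(Y=1) = 1/4, H(X|Y=1) = 1.2516
  p(Y=2) = 5/12, H(X|Y=2) = 1.1568
H(X|Y) = 0.3333×1.2988 + 0.2500×1.2516 + 0.4167×1.1568 = 1.2278 bits


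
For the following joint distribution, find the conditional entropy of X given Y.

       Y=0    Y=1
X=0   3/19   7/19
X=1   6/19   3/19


H(X|Y) = Σ_y p(y) H(X|Y=y)
  p(Y=0) = 9/19, H(X|Y=0) = 0.9183
  p(Y=1) = 10/19, H(X|Y=1) = 0.8813
H(X|Y) = 0.4737×0.9183 + 0.5263×0.8813 = 0.8988 bits


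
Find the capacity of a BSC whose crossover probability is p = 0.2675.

For BSC with error probability p:
C = 1 - H(p) where H(p) is binary entropy
H(0.2675) = -0.2675 × log₂(0.2675) - 0.7325 × log₂(0.7325)
H(p) = 0.8379
C = 1 - 0.8379 = 0.1621 bits/use


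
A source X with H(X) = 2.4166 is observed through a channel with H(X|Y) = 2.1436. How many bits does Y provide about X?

I(X;Y) = H(X) - H(X|Y)
I(X;Y) = 2.4166 - 2.1436 = 0.273 bits


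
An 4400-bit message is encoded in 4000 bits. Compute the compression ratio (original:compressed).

Compression ratio = Original / Compressed
= 4400 / 4000 = 1.10:1


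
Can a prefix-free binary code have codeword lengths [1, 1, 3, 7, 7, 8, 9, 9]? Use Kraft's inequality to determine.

Kraft inequality: Σ 2^(-l_i) ≤ 1 for prefix-free code
Calculating: 2^(-1) + 2^(-1) + 2^(-3) + 2^(-7) + 2^(-7) + 2^(-8) + 2^(-9) + 2^(-9)
= 0.5 + 0.5 + 0.125 + 0.0078125 + 0.0078125 + 0.00390625 + 0.001953125 + 0.001953125
= 1.1484
Since 1.1484 > 1, prefix-free code does not exist


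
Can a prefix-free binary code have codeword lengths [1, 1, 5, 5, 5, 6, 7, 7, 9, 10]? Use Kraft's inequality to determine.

Kraft inequality: Σ 2^(-l_i) ≤ 1 for prefix-free code
Calculating: 2^(-1) + 2^(-1) + 2^(-5) + 2^(-5) + 2^(-5) + 2^(-6) + 2^(-7) + 2^(-7) + 2^(-9) + 2^(-10)
= 0.5 + 0.5 + 0.03125 + 0.03125 + 0.03125 + 0.015625 + 0.0078125 + 0.0078125 + 0.001953125 + 0.0009765625
= 1.1279
Since 1.1279 > 1, prefix-free code does not exist


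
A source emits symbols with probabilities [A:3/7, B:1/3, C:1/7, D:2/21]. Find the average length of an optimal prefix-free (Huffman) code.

Huffman tree construction:
Combine smallest probabilities repeatedly
Resulting codes:
  A: 0 (length 1)
  B: 11 (length 2)
  C: 101 (length 3)
  D: 100 (length 3)
Average length = Σ p(s) × length(s) = 1.8095 bits


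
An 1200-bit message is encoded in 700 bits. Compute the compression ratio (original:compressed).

Compression ratio = Original / Compressed
= 1200 / 700 = 1.71:1


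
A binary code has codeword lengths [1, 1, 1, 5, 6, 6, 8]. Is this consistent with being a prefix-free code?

Kraft inequality: Σ 2^(-l_i) ≤ 1 for prefix-free code
Calculating: 2^(-1) + 2^(-1) + 2^(-1) + 2^(-5) + 2^(-6) + 2^(-6) + 2^(-8)
= 0.5 + 0.5 + 0.5 + 0.03125 + 0.015625 + 0.015625 + 0.00390625
= 1.5664
Since 1.5664 > 1, prefix-free code does not exist


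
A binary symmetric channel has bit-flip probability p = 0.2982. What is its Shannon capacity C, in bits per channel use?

For BSC with error probability p:
C = 1 - H(p) where H(p) is binary entropy
H(0.2982) = -0.2982 × log₂(0.2982) - 0.7018 × log₂(0.7018)
H(p) = 0.8791
C = 1 - 0.8791 = 0.1209 bits/use


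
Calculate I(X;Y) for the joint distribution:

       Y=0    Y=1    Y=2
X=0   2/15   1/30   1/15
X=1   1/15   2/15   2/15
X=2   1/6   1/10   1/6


H(X) = 1.5410, H(Y) = 1.5700, H(X,Y) = 3.0411
I(X;Y) = H(X) + H(Y) - H(X,Y) = 0.0699 bits


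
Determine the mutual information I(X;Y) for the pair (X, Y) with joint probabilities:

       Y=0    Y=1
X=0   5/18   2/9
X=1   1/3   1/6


H(X) = 1.0000, H(Y) = 0.9641, H(X,Y) = 1.9547
I(X;Y) = H(X) + H(Y) - H(X,Y) = 0.0094 bits


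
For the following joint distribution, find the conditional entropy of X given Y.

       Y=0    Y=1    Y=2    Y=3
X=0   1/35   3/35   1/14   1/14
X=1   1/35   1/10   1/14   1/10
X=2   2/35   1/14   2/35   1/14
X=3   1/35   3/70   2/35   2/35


H(X|Y) = Σ_y p(y) H(X|Y=y)
  p(Y=0) = 1/7, H(X|Y=0) = 1.9219
  p(Y=1) = 3/10, H(X|Y=1) = 1.9387
  p(Y=2) = 9/35, H(X|Y=2) = 1.9911
  p(Y=3) = 3/10, H(X|Y=3) = 1.9699
H(X|Y) = 0.1429×1.9219 + 0.3000×1.9387 + 0.2571×1.9911 + 0.3000×1.9699 = 1.9591 bits


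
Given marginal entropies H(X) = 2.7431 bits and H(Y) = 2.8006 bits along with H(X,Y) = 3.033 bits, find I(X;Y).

I(X;Y) = H(X) + H(Y) - H(X,Y)
I(X;Y) = 2.7431 + 2.8006 - 3.033 = 2.5107 bits


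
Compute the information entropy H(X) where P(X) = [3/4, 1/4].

H(X) = -Σ p(x) log₂ p(x)
  -3/4 × log₂(3/4) = 0.3113
  -1/4 × log₂(1/4) = 0.5000
H(X) = 0.8113 bits


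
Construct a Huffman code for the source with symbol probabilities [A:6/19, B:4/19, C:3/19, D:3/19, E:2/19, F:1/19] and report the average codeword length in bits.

Huffman tree construction:
Combine smallest probabilities repeatedly
Resulting codes:
  A: 10 (length 2)
  B: 01 (length 2)
  C: 110 (length 3)
  D: 111 (length 3)
  E: 001 (length 3)
  F: 000 (length 3)
Average length = Σ p(s) × length(s) = 2.4737 bits


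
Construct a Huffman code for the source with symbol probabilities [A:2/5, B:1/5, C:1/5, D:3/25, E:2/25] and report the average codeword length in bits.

Huffman tree construction:
Combine smallest probabilities repeatedly
Resulting codes:
  A: 11 (length 2)
  B: 00 (length 2)
  C: 01 (length 2)
  D: 101 (length 3)
  E: 100 (length 3)
Average length = Σ p(s) × length(s) = 2.2000 bits


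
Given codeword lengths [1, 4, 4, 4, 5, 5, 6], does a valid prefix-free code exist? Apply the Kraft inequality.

Kraft inequality: Σ 2^(-l_i) ≤ 1 for prefix-free code
Calculating: 2^(-1) + 2^(-4) + 2^(-4) + 2^(-4) + 2^(-5) + 2^(-5) + 2^(-6)
= 0.5 + 0.0625 + 0.0625 + 0.0625 + 0.03125 + 0.03125 + 0.015625
= 0.7656
Since 0.7656 ≤ 1, prefix-free code exists


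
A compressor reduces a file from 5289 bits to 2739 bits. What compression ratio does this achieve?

Compression ratio = Original / Compressed
= 5289 / 2739 = 1.93:1


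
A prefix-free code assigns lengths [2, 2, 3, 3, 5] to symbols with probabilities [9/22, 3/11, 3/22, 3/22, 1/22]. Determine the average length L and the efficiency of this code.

Average length L = Σ p_i × l_i = 2.4091 bits
Entropy H = 2.0254 bits
Efficiency η = H/L × 100% = 84.07%


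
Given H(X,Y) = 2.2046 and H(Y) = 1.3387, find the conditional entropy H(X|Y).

Chain rule: H(X,Y) = H(X|Y) + H(Y)
H(X|Y) = H(X,Y) - H(Y) = 2.2046 - 1.3387 = 0.8659 bits


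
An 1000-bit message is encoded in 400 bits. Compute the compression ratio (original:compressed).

Compression ratio = Original / Compressed
= 1000 / 400 = 2.50:1


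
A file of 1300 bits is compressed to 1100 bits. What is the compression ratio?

Compression ratio = Original / Compressed
= 1300 / 1100 = 1.18:1


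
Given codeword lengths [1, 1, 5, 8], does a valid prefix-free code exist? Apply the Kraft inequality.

Kraft inequality: Σ 2^(-l_i) ≤ 1 for prefix-free code
Calculating: 2^(-1) + 2^(-1) + 2^(-5) + 2^(-8)
= 0.5 + 0.5 + 0.03125 + 0.00390625
= 1.0352
Since 1.0352 > 1, prefix-free code does not exist


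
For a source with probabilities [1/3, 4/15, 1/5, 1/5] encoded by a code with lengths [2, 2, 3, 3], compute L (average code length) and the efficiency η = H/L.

Average length L = Σ p_i × l_i = 2.4000 bits
Entropy H = 1.9656 bits
Efficiency η = H/L × 100% = 81.90%


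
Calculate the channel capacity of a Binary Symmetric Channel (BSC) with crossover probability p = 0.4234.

For BSC with error probability p:
C = 1 - H(p) where H(p) is binary entropy
H(0.4234) = -0.4234 × log₂(0.4234) - 0.5766 × log₂(0.5766)
H(p) = 0.9830
C = 1 - 0.9830 = 0.0170 bits/use


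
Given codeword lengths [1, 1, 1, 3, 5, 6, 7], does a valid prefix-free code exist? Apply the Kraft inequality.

Kraft inequality: Σ 2^(-l_i) ≤ 1 for prefix-free code
Calculating: 2^(-1) + 2^(-1) + 2^(-1) + 2^(-3) + 2^(-5) + 2^(-6) + 2^(-7)
= 0.5 + 0.5 + 0.5 + 0.125 + 0.03125 + 0.015625 + 0.0078125
= 1.6797
Since 1.6797 > 1, prefix-free code does not exist


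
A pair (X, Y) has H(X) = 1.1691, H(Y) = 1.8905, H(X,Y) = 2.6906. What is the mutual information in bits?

I(X;Y) = H(X) + H(Y) - H(X,Y)
I(X;Y) = 1.1691 + 1.8905 - 2.6906 = 0.369 bits


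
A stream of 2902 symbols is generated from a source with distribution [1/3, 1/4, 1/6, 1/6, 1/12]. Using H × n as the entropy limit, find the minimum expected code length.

Entropy H = 2.1887 bits/symbol
Minimum bits = H × n = 2.1887 × 2902
= 6351.67 bits


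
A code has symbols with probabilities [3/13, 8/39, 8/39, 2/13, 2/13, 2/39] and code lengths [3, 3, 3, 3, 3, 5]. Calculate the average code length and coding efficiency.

Average length L = Σ p_i × l_i = 3.1026 bits
Entropy H = 2.4765 bits
Efficiency η = H/L × 100% = 79.82%


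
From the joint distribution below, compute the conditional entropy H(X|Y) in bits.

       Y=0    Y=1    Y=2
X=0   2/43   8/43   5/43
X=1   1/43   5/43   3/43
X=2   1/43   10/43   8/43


H(X|Y) = Σ_y p(y) H(X|Y=y)
  p(Y=0) = 4/43, H(X|Y=0) = 1.5000
  p(Y=1) = 23/43, H(X|Y=1) = 1.5310
  p(Y=2) = 16/43, H(X|Y=2) = 1.4772
H(X|Y) = 0.0930×1.5000 + 0.5349×1.5310 + 0.3721×1.4772 = 1.5081 bits


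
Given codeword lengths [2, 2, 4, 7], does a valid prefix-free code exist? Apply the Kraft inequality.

Kraft inequality: Σ 2^(-l_i) ≤ 1 for prefix-free code
Calculating: 2^(-2) + 2^(-2) + 2^(-4) + 2^(-7)
= 0.25 + 0.25 + 0.0625 + 0.0078125
= 0.5703
Since 0.5703 ≤ 1, prefix-free code exists


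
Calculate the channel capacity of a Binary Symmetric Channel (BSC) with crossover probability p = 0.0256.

For BSC with error probability p:
C = 1 - H(p) where H(p) is binary entropy
H(0.0256) = -0.0256 × log₂(0.0256) - 0.9744 × log₂(0.9744)
H(p) = 0.1718
C = 1 - 0.1718 = 0.8282 bits/use


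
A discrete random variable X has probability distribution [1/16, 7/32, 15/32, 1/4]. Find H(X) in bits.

H(X) = -Σ p(x) log₂ p(x)
  -1/16 × log₂(1/16) = 0.2500
  -7/32 × log₂(7/32) = 0.4796
  -15/32 × log₂(15/32) = 0.5124
  -1/4 × log₂(1/4) = 0.5000
H(X) = 1.7420 bits


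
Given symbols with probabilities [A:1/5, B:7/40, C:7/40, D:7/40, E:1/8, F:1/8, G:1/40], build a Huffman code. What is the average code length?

Huffman tree construction:
Combine smallest probabilities repeatedly
Resulting codes:
  A: 01 (length 2)
  B: 110 (length 3)
  C: 111 (length 3)
  D: 00 (length 2)
  E: 1011 (length 4)
  F: 100 (length 3)
  G: 1010 (length 4)
Average length = Σ p(s) × length(s) = 2.7750 bits


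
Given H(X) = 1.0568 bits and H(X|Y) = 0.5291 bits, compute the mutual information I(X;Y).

I(X;Y) = H(X) - H(X|Y)
I(X;Y) = 1.0568 - 0.5291 = 0.5277 bits


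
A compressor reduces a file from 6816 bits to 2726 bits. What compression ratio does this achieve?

Compression ratio = Original / Compressed
= 6816 / 2726 = 2.50:1


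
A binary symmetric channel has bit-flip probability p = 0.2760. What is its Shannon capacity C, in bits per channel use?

For BSC with error probability p:
C = 1 - H(p) where H(p) is binary entropy
H(0.2760) = -0.2760 × log₂(0.2760) - 0.7240 × log₂(0.7240)
H(p) = 0.8499
C = 1 - 0.8499 = 0.1501 bits/use


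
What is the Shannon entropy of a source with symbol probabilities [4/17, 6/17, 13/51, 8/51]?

H(X) = -Σ p(x) log₂ p(x)
  -4/17 × log₂(4/17) = 0.4912
  -6/17 × log₂(6/17) = 0.5303
  -13/51 × log₂(13/51) = 0.5027
  -8/51 × log₂(8/51) = 0.4192
H(X) = 1.9433 bits


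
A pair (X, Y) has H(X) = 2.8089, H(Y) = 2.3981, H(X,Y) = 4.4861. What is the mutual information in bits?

I(X;Y) = H(X) + H(Y) - H(X,Y)
I(X;Y) = 2.8089 + 2.3981 - 4.4861 = 0.7209 bits


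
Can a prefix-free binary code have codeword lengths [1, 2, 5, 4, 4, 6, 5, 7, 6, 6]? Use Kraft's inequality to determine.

Kraft inequality: Σ 2^(-l_i) ≤ 1 for prefix-free code
Calculating: 2^(-1) + 2^(-2) + 2^(-5) + 2^(-4) + 2^(-4) + 2^(-6) + 2^(-5) + 2^(-7) + 2^(-6) + 2^(-6)
= 0.5 + 0.25 + 0.03125 + 0.0625 + 0.0625 + 0.015625 + 0.03125 + 0.0078125 + 0.015625 + 0.015625
= 0.9922
Since 0.9922 ≤ 1, prefix-free code exists


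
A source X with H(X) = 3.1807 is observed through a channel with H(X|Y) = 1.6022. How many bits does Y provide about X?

I(X;Y) = H(X) - H(X|Y)
I(X;Y) = 3.1807 - 1.6022 = 1.5785 bits


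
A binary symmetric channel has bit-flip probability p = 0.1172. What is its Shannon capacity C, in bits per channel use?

For BSC with error probability p:
C = 1 - H(p) where H(p) is binary entropy
H(0.1172) = -0.1172 × log₂(0.1172) - 0.8828 × log₂(0.8828)
H(p) = 0.5213
C = 1 - 0.5213 = 0.4787 bits/use


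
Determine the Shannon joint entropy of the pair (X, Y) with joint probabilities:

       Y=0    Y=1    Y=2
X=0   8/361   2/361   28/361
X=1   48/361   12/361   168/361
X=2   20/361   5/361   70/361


H(X,Y) = -Σ p(x,y) log₂ p(x,y)
  p(0,0)=8/361: -0.0222 × log₂(0.0222) = 0.1218
  p(0,1)=2/361: -0.0055 × log₂(0.0055) = 0.0415
  p(0,2)=28/361: -0.0776 × log₂(0.0776) = 0.2861
  p(1,0)=48/361: -0.1330 × log₂(0.1330) = 0.3870
  p(1,1)=12/361: -0.0332 × log₂(0.0332) = 0.1632
  p(1,2)=168/361: -0.4654 × log₂(0.4654) = 0.5136
  p(2,0)=20/361: -0.0554 × log₂(0.0554) = 0.2312
  p(2,1)=5/361: -0.0139 × log₂(0.0139) = 0.0855
  p(2,2)=70/361: -0.1939 × log₂(0.1939) = 0.4589
H(X,Y) = 2.2889 bits


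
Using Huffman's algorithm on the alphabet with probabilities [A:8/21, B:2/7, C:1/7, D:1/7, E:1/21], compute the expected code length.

Huffman tree construction:
Combine smallest probabilities repeatedly
Resulting codes:
  A: 0 (length 1)
  B: 10 (length 2)
  C: 1111 (length 4)
  D: 110 (length 3)
  E: 1110 (length 4)
Average length = Σ p(s) × length(s) = 2.1429 bits


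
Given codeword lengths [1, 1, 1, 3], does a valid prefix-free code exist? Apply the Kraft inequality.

Kraft inequality: Σ 2^(-l_i) ≤ 1 for prefix-free code
Calculating: 2^(-1) + 2^(-1) + 2^(-1) + 2^(-3)
= 0.5 + 0.5 + 0.5 + 0.125
= 1.6250
Since 1.6250 > 1, prefix-free code does not exist


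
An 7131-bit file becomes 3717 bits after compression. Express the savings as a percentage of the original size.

Space savings = (1 - Compressed/Original) × 100%
= (1 - 3717/7131) × 100%
= 47.88%


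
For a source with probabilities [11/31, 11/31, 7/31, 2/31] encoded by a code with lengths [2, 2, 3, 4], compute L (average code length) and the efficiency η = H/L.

Average length L = Σ p_i × l_i = 2.3548 bits
Entropy H = 1.8007 bits
Efficiency η = H/L × 100% = 76.47%


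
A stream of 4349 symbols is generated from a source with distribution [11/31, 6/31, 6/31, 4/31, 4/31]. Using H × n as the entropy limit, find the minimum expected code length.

Entropy H = 2.2099 bits/symbol
Minimum bits = H × n = 2.2099 × 4349
= 9610.84 bits


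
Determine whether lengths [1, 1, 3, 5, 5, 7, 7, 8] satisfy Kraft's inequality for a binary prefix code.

Kraft inequality: Σ 2^(-l_i) ≤ 1 for prefix-free code
Calculating: 2^(-1) + 2^(-1) + 2^(-3) + 2^(-5) + 2^(-5) + 2^(-7) + 2^(-7) + 2^(-8)
= 0.5 + 0.5 + 0.125 + 0.03125 + 0.03125 + 0.0078125 + 0.0078125 + 0.00390625
= 1.2070
Since 1.2070 > 1, prefix-free code does not exist


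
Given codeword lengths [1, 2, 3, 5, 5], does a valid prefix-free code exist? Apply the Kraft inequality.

Kraft inequality: Σ 2^(-l_i) ≤ 1 for prefix-free code
Calculating: 2^(-1) + 2^(-2) + 2^(-3) + 2^(-5) + 2^(-5)
= 0.5 + 0.25 + 0.125 + 0.03125 + 0.03125
= 0.9375
Since 0.9375 ≤ 1, prefix-free code exists


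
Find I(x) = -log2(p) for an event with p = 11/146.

Information content I(x) = -log₂(p(x))
I = -log₂(11/146) = -log₂(0.0753)
I = 3.7304 bits


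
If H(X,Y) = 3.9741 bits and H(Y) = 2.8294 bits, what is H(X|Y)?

Chain rule: H(X,Y) = H(X|Y) + H(Y)
H(X|Y) = H(X,Y) - H(Y) = 3.9741 - 2.8294 = 1.1447 bits


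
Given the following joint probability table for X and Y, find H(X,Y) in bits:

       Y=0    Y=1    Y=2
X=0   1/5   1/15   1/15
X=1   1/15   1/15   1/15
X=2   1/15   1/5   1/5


H(X,Y) = -Σ p(x,y) log₂ p(x,y)
  p(0,0)=1/5: -0.2000 × log₂(0.2000) = 0.4644
  p(0,1)=1/15: -0.0667 × log₂(0.0667) = 0.2605
  p(0,2)=1/15: -0.0667 × log₂(0.0667) = 0.2605
  p(1,0)=1/15: -0.0667 × log₂(0.0667) = 0.2605
  p(1,1)=1/15: -0.0667 × log₂(0.0667) = 0.2605
  p(1,2)=1/15: -0.0667 × log₂(0.0667) = 0.2605
  p(2,0)=1/15: -0.0667 × log₂(0.0667) = 0.2605
  p(2,1)=1/5: -0.2000 × log₂(0.2000) = 0.4644
  p(2,2)=1/5: -0.2000 × log₂(0.2000) = 0.4644
H(X,Y) = 2.9559 bits


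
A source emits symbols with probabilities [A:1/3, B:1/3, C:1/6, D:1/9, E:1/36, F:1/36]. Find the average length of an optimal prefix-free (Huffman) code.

Huffman tree construction:
Combine smallest probabilities repeatedly
Resulting codes:
  A: 10 (length 2)
  B: 11 (length 2)
  C: 00 (length 2)
  D: 011 (length 3)
  E: 0100 (length 4)
  F: 0101 (length 4)
Average length = Σ p(s) × length(s) = 2.2222 bits


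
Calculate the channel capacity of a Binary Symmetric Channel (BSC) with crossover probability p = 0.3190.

For BSC with error probability p:
C = 1 - H(p) where H(p) is binary entropy
H(0.3190) = -0.3190 × log₂(0.3190) - 0.6810 × log₂(0.6810)
H(p) = 0.9033
C = 1 - 0.9033 = 0.0967 bits/use


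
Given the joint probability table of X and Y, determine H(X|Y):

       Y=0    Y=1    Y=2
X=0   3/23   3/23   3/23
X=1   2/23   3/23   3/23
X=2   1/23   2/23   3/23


H(X|Y) = Σ_y p(y) H(X|Y=y)
  p(Y=0) = 6/23, H(X|Y=0) = 1.4591
  p(Y=1) = 8/23, H(X|Y=1) = 1.5613
  p(Y=2) = 9/23, H(X|Y=2) = 1.5850
H(X|Y) = 0.2609×1.4591 + 0.3478×1.5613 + 0.3913×1.5850 = 1.5439 bits


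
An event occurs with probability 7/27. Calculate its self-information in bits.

Information content I(x) = -log₂(p(x))
I = -log₂(7/27) = -log₂(0.2593)
I = 1.9475 bits


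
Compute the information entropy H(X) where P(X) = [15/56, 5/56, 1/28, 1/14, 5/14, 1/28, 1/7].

H(X) = -Σ p(x) log₂ p(x)
  -15/56 × log₂(15/56) = 0.5091
  -5/56 × log₂(5/56) = 0.3112
  -1/28 × log₂(1/28) = 0.1717
  -1/14 × log₂(1/14) = 0.2720
  -5/14 × log₂(5/14) = 0.5305
  -1/28 × log₂(1/28) = 0.1717
  -1/7 × log₂(1/7) = 0.4011
H(X) = 2.3671 bits


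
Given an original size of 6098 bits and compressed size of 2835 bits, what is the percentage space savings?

Space savings = (1 - Compressed/Original) × 100%
= (1 - 2835/6098) × 100%
= 53.51%


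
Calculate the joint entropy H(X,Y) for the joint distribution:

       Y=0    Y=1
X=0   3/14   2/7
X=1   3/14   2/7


H(X,Y) = -Σ p(x,y) log₂ p(x,y)
  p(0,0)=3/14: -0.2143 × log₂(0.2143) = 0.4762
  p(0,1)=2/7: -0.2857 × log₂(0.2857) = 0.5164
  p(1,0)=3/14: -0.2143 × log₂(0.2143) = 0.4762
  p(1,1)=2/7: -0.2857 × log₂(0.2857) = 0.5164
H(X,Y) = 1.9852 bits


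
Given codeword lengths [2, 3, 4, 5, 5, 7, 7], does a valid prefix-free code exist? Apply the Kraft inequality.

Kraft inequality: Σ 2^(-l_i) ≤ 1 for prefix-free code
Calculating: 2^(-2) + 2^(-3) + 2^(-4) + 2^(-5) + 2^(-5) + 2^(-7) + 2^(-7)
= 0.25 + 0.125 + 0.0625 + 0.03125 + 0.03125 + 0.0078125 + 0.0078125
= 0.5156
Since 0.5156 ≤ 1, prefix-free code exists


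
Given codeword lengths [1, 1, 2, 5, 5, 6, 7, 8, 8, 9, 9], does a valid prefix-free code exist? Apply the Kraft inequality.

Kraft inequality: Σ 2^(-l_i) ≤ 1 for prefix-free code
Calculating: 2^(-1) + 2^(-1) + 2^(-2) + 2^(-5) + 2^(-5) + 2^(-6) + 2^(-7) + 2^(-8) + 2^(-8) + 2^(-9) + 2^(-9)
= 0.5 + 0.5 + 0.25 + 0.03125 + 0.03125 + 0.015625 + 0.0078125 + 0.00390625 + 0.00390625 + 0.001953125 + 0.001953125
= 1.3477
Since 1.3477 > 1, prefix-free code does not exist


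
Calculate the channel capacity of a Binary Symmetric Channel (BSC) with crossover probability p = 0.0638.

For BSC with error probability p:
C = 1 - H(p) where H(p) is binary entropy
H(0.0638) = -0.0638 × log₂(0.0638) - 0.9362 × log₂(0.9362)
H(p) = 0.3423
C = 1 - 0.3423 = 0.6577 bits/use


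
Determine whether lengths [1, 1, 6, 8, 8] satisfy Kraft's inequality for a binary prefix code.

Kraft inequality: Σ 2^(-l_i) ≤ 1 for prefix-free code
Calculating: 2^(-1) + 2^(-1) + 2^(-6) + 2^(-8) + 2^(-8)
= 0.5 + 0.5 + 0.015625 + 0.00390625 + 0.00390625
= 1.0234
Since 1.0234 > 1, prefix-free code does not exist


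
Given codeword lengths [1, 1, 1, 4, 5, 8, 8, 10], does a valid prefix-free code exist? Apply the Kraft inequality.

Kraft inequality: Σ 2^(-l_i) ≤ 1 for prefix-free code
Calculating: 2^(-1) + 2^(-1) + 2^(-1) + 2^(-4) + 2^(-5) + 2^(-8) + 2^(-8) + 2^(-10)
= 0.5 + 0.5 + 0.5 + 0.0625 + 0.03125 + 0.00390625 + 0.00390625 + 0.0009765625
= 1.6025
Since 1.6025 > 1, prefix-free code does not exist


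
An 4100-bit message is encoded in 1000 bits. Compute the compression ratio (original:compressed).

Compression ratio = Original / Compressed
= 4100 / 1000 = 4.10:1


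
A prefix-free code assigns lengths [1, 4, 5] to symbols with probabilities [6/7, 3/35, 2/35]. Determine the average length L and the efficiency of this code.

Average length L = Σ p_i × l_i = 1.4857 bits
Entropy H = 0.7304 bits
Efficiency η = H/L × 100% = 49.16%


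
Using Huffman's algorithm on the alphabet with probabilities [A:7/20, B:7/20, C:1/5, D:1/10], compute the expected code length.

Huffman tree construction:
Combine smallest probabilities repeatedly
Resulting codes:
  A: 11 (length 2)
  B: 0 (length 1)
  C: 101 (length 3)
  D: 100 (length 3)
Average length = Σ p(s) × length(s) = 1.9500 bits


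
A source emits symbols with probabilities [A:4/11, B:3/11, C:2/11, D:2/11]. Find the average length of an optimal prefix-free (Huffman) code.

Huffman tree construction:
Combine smallest probabilities repeatedly
Resulting codes:
  A: 11 (length 2)
  B: 10 (length 2)
  C: 00 (length 2)
  D: 01 (length 2)
Average length = Σ p(s) × length(s) = 2.0000 bits


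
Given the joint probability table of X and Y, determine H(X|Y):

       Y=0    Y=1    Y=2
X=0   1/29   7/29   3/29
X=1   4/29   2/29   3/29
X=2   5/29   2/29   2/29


H(X|Y) = Σ_y p(y) H(X|Y=y)
  p(Y=0) = 10/29, H(X|Y=0) = 1.3610
  p(Y=1) = 11/29, H(X|Y=1) = 1.3093
  p(Y=2) = 8/29, H(X|Y=2) = 1.5613
H(X|Y) = 0.3448×1.3610 + 0.3793×1.3093 + 0.2759×1.5613 = 1.3966 bits


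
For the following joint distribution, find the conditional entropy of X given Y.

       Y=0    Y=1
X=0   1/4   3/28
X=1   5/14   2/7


H(X|Y) = Σ_y p(y) H(X|Y=y)
  p(Y=0) = 17/28, H(X|Y=0) = 0.9774
  p(Y=1) = 11/28, H(X|Y=1) = 0.8454
H(X|Y) = 0.6071×0.9774 + 0.3929×0.8454 = 0.9255 bits


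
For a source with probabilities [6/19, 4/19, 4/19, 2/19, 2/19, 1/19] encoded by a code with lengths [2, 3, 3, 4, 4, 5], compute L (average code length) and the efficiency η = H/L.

Average length L = Σ p_i × l_i = 3.0000 bits
Entropy H = 2.3790 bits
Efficiency η = H/L × 100% = 79.30%


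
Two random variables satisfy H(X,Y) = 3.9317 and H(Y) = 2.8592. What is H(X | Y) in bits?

Chain rule: H(X,Y) = H(X|Y) + H(Y)
H(X|Y) = H(X,Y) - H(Y) = 3.9317 - 2.8592 = 1.0725 bits


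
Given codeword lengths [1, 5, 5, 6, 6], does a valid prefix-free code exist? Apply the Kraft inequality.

Kraft inequality: Σ 2^(-l_i) ≤ 1 for prefix-free code
Calculating: 2^(-1) + 2^(-5) + 2^(-5) + 2^(-6) + 2^(-6)
= 0.5 + 0.03125 + 0.03125 + 0.015625 + 0.015625
= 0.5938
Since 0.5938 ≤ 1, prefix-free code exists


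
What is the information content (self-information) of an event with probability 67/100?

Information content I(x) = -log₂(p(x))
I = -log₂(67/100) = -log₂(0.6700)
I = 0.5778 bits


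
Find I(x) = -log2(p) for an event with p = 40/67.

Information content I(x) = -log₂(p(x))
I = -log₂(40/67) = -log₂(0.5970)
I = 0.7442 bits


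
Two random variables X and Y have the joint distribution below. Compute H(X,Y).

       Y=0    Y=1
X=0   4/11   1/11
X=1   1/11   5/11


H(X,Y) = -Σ p(x,y) log₂ p(x,y)
  p(0,0)=4/11: -0.3636 × log₂(0.3636) = 0.5307
  p(0,1)=1/11: -0.0909 × log₂(0.0909) = 0.3145
  p(1,0)=1/11: -0.0909 × log₂(0.0909) = 0.3145
  p(1,1)=5/11: -0.4545 × log₂(0.4545) = 0.5170
H(X,Y) = 1.6767 bits


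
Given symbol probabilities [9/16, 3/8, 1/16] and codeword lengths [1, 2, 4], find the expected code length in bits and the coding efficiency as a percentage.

Average length L = Σ p_i × l_i = 1.5625 bits
Entropy H = 1.2476 bits
Efficiency η = H/L × 100% = 79.84%


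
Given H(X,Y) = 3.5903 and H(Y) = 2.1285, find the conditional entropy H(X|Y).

Chain rule: H(X,Y) = H(X|Y) + H(Y)
H(X|Y) = H(X,Y) - H(Y) = 3.5903 - 2.1285 = 1.4618 bits


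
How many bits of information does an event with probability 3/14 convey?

Information content I(x) = -log₂(p(x))
I = -log₂(3/14) = -log₂(0.2143)
I = 2.2224 bits


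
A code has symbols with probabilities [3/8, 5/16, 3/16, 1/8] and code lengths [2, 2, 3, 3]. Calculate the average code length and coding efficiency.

Average length L = Σ p_i × l_i = 2.3125 bits
Entropy H = 1.8829 bits
Efficiency η = H/L × 100% = 81.42%


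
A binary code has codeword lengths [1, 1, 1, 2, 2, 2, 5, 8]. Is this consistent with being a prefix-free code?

Kraft inequality: Σ 2^(-l_i) ≤ 1 for prefix-free code
Calculating: 2^(-1) + 2^(-1) + 2^(-1) + 2^(-2) + 2^(-2) + 2^(-2) + 2^(-5) + 2^(-8)
= 0.5 + 0.5 + 0.5 + 0.25 + 0.25 + 0.25 + 0.03125 + 0.00390625
= 2.2852
Since 2.2852 > 1, prefix-free code does not exist


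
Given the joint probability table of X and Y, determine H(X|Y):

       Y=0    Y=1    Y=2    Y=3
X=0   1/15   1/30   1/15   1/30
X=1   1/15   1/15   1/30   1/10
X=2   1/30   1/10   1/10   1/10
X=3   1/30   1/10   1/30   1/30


H(X|Y) = Σ_y p(y) H(X|Y=y)
  p(Y=0) = 1/5, H(X|Y=0) = 1.9183
  p(Y=1) = 3/10, H(X|Y=1) = 1.8911
  p(Y=2) = 7/30, H(X|Y=2) = 1.8424
  p(Y=3) = 4/15, H(X|Y=3) = 1.8113
H(X|Y) = 0.2000×1.9183 + 0.3000×1.8911 + 0.2333×1.8424 + 0.2667×1.8113 = 1.8639 bits


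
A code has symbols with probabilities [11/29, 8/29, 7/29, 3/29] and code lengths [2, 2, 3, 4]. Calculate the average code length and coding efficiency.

Average length L = Σ p_i × l_i = 2.4483 bits
Entropy H = 1.8766 bits
Efficiency η = H/L × 100% = 76.65%


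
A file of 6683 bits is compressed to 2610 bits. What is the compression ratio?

Compression ratio = Original / Compressed
= 6683 / 2610 = 2.56:1


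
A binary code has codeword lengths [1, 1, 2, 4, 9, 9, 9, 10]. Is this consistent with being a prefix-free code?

Kraft inequality: Σ 2^(-l_i) ≤ 1 for prefix-free code
Calculating: 2^(-1) + 2^(-1) + 2^(-2) + 2^(-4) + 2^(-9) + 2^(-9) + 2^(-9) + 2^(-10)
= 0.5 + 0.5 + 0.25 + 0.0625 + 0.001953125 + 0.001953125 + 0.001953125 + 0.0009765625
= 1.3193
Since 1.3193 > 1, prefix-free code does not exist


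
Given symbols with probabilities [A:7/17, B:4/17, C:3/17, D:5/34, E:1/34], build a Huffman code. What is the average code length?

Huffman tree construction:
Combine smallest probabilities repeatedly
Resulting codes:
  A: 0 (length 1)
  B: 10 (length 2)
  C: 110 (length 3)
  D: 1111 (length 4)
  E: 1110 (length 4)
Average length = Σ p(s) × length(s) = 2.1176 bits


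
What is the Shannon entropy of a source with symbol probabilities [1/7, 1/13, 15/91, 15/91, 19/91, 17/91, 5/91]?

H(X) = -Σ p(x) log₂ p(x)
  -1/7 × log₂(1/7) = 0.4011
  -1/13 × log₂(1/13) = 0.2846
  -15/91 × log₂(15/91) = 0.4287
  -15/91 × log₂(15/91) = 0.4287
  -19/91 × log₂(19/91) = 0.4718
  -17/91 × log₂(17/91) = 0.4521
  -5/91 × log₂(5/91) = 0.2300
H(X) = 2.6971 bits


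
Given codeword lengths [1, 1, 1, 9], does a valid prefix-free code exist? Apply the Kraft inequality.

Kraft inequality: Σ 2^(-l_i) ≤ 1 for prefix-free code
Calculating: 2^(-1) + 2^(-1) + 2^(-1) + 2^(-9)
= 0.5 + 0.5 + 0.5 + 0.001953125
= 1.5020
Since 1.5020 > 1, prefix-free code does not exist


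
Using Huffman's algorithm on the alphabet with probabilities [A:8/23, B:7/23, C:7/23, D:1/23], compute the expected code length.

Huffman tree construction:
Combine smallest probabilities repeatedly
Resulting codes:
  A: 11 (length 2)
  B: 01 (length 2)
  C: 10 (length 2)
  D: 00 (length 2)
Average length = Σ p(s) × length(s) = 2.0000 bits


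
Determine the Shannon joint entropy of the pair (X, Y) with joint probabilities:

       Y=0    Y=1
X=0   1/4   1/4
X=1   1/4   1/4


H(X,Y) = -Σ p(x,y) log₂ p(x,y)
  p(0,0)=1/4: -0.2500 × log₂(0.2500) = 0.5000
  p(0,1)=1/4: -0.2500 × log₂(0.2500) = 0.5000
  p(1,0)=1/4: -0.2500 × log₂(0.2500) = 0.5000
  p(1,1)=1/4: -0.2500 × log₂(0.2500) = 0.5000
H(X,Y) = 2.0000 bits


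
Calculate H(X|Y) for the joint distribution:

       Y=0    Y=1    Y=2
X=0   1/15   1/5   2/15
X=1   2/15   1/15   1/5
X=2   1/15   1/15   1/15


H(X|Y) = Σ_y p(y) H(X|Y=y)
  p(Y=0) = 4/15, H(X|Y=0) = 1.5000
  p(Y=1) = 1/3, H(X|Y=1) = 1.3710
  p(Y=2) = 2/5, H(X|Y=2) = 1.4591
H(X|Y) = 0.2667×1.5000 + 0.3333×1.3710 + 0.4000×1.4591 = 1.4406 bits


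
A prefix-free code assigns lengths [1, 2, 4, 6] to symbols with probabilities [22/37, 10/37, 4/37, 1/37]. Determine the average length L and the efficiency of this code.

Average length L = Σ p_i × l_i = 1.7297 bits
Entropy H = 1.4439 bits
Efficiency η = H/L × 100% = 83.47%


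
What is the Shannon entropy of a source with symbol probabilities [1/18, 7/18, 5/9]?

H(X) = -Σ p(x) log₂ p(x)
  -1/18 × log₂(1/18) = 0.2317
  -7/18 × log₂(7/18) = 0.5299
  -5/9 × log₂(5/9) = 0.4711
H(X) = 1.2327 bits


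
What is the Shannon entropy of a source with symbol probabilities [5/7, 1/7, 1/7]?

H(X) = -Σ p(x) log₂ p(x)
  -5/7 × log₂(5/7) = 0.3467
  -1/7 × log₂(1/7) = 0.4011
  -1/7 × log₂(1/7) = 0.4011
H(X) = 1.1488 bits


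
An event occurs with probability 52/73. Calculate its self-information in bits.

Information content I(x) = -log₂(p(x))
I = -log₂(52/73) = -log₂(0.7123)
I = 0.4894 bits


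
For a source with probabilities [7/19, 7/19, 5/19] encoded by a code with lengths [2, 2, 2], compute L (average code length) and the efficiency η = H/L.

Average length L = Σ p_i × l_i = 2.0000 bits
Entropy H = 1.5683 bits
Efficiency η = H/L × 100% = 78.42%


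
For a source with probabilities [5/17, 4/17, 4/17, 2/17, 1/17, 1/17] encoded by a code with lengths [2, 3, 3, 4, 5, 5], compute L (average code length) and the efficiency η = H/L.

Average length L = Σ p_i × l_i = 3.0588 bits
Entropy H = 2.3457 bits
Efficiency η = H/L × 100% = 76.69%


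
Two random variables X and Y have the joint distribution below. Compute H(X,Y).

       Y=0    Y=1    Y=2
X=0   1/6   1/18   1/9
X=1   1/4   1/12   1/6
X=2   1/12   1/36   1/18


H(X,Y) = -Σ p(x,y) log₂ p(x,y)
  p(0,0)=1/6: -0.1667 × log₂(0.1667) = 0.4308
  p(0,1)=1/18: -0.0556 × log₂(0.0556) = 0.2317
  p(0,2)=1/9: -0.1111 × log₂(0.1111) = 0.3522
  p(1,0)=1/4: -0.2500 × log₂(0.2500) = 0.5000
  p(1,1)=1/12: -0.0833 × log₂(0.0833) = 0.2987
  p(1,2)=1/6: -0.1667 × log₂(0.1667) = 0.4308
  p(2,0)=1/12: -0.0833 × log₂(0.0833) = 0.2987
  p(2,1)=1/36: -0.0278 × log₂(0.0278) = 0.1436
  p(2,2)=1/18: -0.0556 × log₂(0.0556) = 0.2317
H(X,Y) = 2.9183 bits


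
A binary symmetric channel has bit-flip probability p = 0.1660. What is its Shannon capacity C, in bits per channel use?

For BSC with error probability p:
C = 1 - H(p) where H(p) is binary entropy
H(0.1660) = -0.1660 × log₂(0.1660) - 0.8340 × log₂(0.8340)
H(p) = 0.6485
C = 1 - 0.6485 = 0.3515 bits/use


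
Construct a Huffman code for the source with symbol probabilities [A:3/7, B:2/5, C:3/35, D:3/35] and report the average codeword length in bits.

Huffman tree construction:
Combine smallest probabilities repeatedly
Resulting codes:
  A: 0 (length 1)
  B: 11 (length 2)
  C: 100 (length 3)
  D: 101 (length 3)
Average length = Σ p(s) × length(s) = 1.7429 bits


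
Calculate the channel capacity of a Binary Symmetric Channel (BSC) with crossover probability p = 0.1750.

For BSC with error probability p:
C = 1 - H(p) where H(p) is binary entropy
H(0.1750) = -0.1750 × log₂(0.1750) - 0.8250 × log₂(0.8250)
H(p) = 0.6690
C = 1 - 0.6690 = 0.3310 bits/use


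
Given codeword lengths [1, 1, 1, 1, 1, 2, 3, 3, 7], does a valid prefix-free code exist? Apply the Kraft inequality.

Kraft inequality: Σ 2^(-l_i) ≤ 1 for prefix-free code
Calculating: 2^(-1) + 2^(-1) + 2^(-1) + 2^(-1) + 2^(-1) + 2^(-2) + 2^(-3) + 2^(-3) + 2^(-7)
= 0.5 + 0.5 + 0.5 + 0.5 + 0.5 + 0.25 + 0.125 + 0.125 + 0.0078125
= 3.0078
Since 3.0078 > 1, prefix-free code does not exist


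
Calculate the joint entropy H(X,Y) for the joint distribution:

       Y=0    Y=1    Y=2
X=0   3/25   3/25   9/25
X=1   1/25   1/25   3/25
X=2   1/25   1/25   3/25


H(X,Y) = -Σ p(x,y) log₂ p(x,y)
  p(0,0)=3/25: -0.1200 × log₂(0.1200) = 0.3671
  p(0,1)=3/25: -0.1200 × log₂(0.1200) = 0.3671
  p(0,2)=9/25: -0.3600 × log₂(0.3600) = 0.5306
  p(1,0)=1/25: -0.0400 × log₂(0.0400) = 0.1858
  p(1,1)=1/25: -0.0400 × log₂(0.0400) = 0.1858
  p(1,2)=3/25: -0.1200 × log₂(0.1200) = 0.3671
  p(2,0)=1/25: -0.0400 × log₂(0.0400) = 0.1858
  p(2,1)=1/25: -0.0400 × log₂(0.0400) = 0.1858
  p(2,2)=3/25: -0.1200 × log₂(0.1200) = 0.3671
H(X,Y) = 2.7419 bits


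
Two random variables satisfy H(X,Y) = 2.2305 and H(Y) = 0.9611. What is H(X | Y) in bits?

Chain rule: H(X,Y) = H(X|Y) + H(Y)
H(X|Y) = H(X,Y) - H(Y) = 2.2305 - 0.9611 = 1.2694 bits


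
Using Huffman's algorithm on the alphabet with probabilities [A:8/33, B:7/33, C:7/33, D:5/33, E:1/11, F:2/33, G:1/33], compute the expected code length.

Huffman tree construction:
Combine smallest probabilities repeatedly
Resulting codes:
  A: 10 (length 2)
  B: 00 (length 2)
  C: 01 (length 2)
  D: 110 (length 3)
  E: 1110 (length 4)
  F: 11111 (length 5)
  G: 11110 (length 5)
Average length = Σ p(s) × length(s) = 2.6061 bits


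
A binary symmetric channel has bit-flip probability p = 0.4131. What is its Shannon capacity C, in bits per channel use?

For BSC with error probability p:
C = 1 - H(p) where H(p) is binary entropy
H(0.4131) = -0.4131 × log₂(0.4131) - 0.5869 × log₂(0.5869)
H(p) = 0.9781
C = 1 - 0.9781 = 0.0219 bits/use


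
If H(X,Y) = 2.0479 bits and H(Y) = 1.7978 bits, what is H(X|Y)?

Chain rule: H(X,Y) = H(X|Y) + H(Y)
H(X|Y) = H(X,Y) - H(Y) = 2.0479 - 1.7978 = 0.2501 bits


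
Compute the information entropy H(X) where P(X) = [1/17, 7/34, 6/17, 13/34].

H(X) = -Σ p(x) log₂ p(x)
  -1/17 × log₂(1/17) = 0.2404
  -7/34 × log₂(7/34) = 0.4694
  -6/17 × log₂(6/17) = 0.5303
  -13/34 × log₂(13/34) = 0.5303
H(X) = 1.7705 bits


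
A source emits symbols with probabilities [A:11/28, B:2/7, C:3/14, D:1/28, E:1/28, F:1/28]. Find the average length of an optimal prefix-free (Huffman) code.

Huffman tree construction:
Combine smallest probabilities repeatedly
Resulting codes:
  A: 0 (length 1)
  B: 10 (length 2)
  C: 111 (length 3)
  D: 11010 (length 5)
  E: 11011 (length 5)
  F: 1100 (length 4)
Average length = Σ p(s) × length(s) = 2.1071 bits
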